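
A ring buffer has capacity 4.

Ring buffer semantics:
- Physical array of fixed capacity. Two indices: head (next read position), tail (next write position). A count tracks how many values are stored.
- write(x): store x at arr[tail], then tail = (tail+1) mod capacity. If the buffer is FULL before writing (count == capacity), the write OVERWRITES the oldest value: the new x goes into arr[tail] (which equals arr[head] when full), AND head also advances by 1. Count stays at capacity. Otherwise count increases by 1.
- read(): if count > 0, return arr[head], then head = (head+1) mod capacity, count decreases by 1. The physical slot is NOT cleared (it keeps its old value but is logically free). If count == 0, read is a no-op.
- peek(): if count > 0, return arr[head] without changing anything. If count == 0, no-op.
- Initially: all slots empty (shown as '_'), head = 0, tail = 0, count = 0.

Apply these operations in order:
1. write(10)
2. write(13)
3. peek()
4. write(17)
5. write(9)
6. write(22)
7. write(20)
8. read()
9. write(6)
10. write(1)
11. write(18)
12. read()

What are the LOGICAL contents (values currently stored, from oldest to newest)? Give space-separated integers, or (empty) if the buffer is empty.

After op 1 (write(10)): arr=[10 _ _ _] head=0 tail=1 count=1
After op 2 (write(13)): arr=[10 13 _ _] head=0 tail=2 count=2
After op 3 (peek()): arr=[10 13 _ _] head=0 tail=2 count=2
After op 4 (write(17)): arr=[10 13 17 _] head=0 tail=3 count=3
After op 5 (write(9)): arr=[10 13 17 9] head=0 tail=0 count=4
After op 6 (write(22)): arr=[22 13 17 9] head=1 tail=1 count=4
After op 7 (write(20)): arr=[22 20 17 9] head=2 tail=2 count=4
After op 8 (read()): arr=[22 20 17 9] head=3 tail=2 count=3
After op 9 (write(6)): arr=[22 20 6 9] head=3 tail=3 count=4
After op 10 (write(1)): arr=[22 20 6 1] head=0 tail=0 count=4
After op 11 (write(18)): arr=[18 20 6 1] head=1 tail=1 count=4
After op 12 (read()): arr=[18 20 6 1] head=2 tail=1 count=3

Answer: 6 1 18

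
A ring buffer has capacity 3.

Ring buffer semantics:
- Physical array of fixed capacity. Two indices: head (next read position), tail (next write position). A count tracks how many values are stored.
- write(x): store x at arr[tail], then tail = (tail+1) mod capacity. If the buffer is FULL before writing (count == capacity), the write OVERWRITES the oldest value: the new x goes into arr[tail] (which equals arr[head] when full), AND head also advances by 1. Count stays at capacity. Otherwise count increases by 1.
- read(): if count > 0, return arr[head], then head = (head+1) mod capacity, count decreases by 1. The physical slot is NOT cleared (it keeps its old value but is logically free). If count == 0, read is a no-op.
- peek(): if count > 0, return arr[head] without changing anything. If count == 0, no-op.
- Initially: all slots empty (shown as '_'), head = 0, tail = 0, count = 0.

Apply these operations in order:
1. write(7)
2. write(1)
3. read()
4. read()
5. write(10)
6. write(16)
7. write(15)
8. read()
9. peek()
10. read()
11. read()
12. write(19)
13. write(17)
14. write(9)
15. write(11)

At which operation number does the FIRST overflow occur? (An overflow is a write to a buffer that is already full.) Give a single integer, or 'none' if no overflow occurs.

Answer: 15

Derivation:
After op 1 (write(7)): arr=[7 _ _] head=0 tail=1 count=1
After op 2 (write(1)): arr=[7 1 _] head=0 tail=2 count=2
After op 3 (read()): arr=[7 1 _] head=1 tail=2 count=1
After op 4 (read()): arr=[7 1 _] head=2 tail=2 count=0
After op 5 (write(10)): arr=[7 1 10] head=2 tail=0 count=1
After op 6 (write(16)): arr=[16 1 10] head=2 tail=1 count=2
After op 7 (write(15)): arr=[16 15 10] head=2 tail=2 count=3
After op 8 (read()): arr=[16 15 10] head=0 tail=2 count=2
After op 9 (peek()): arr=[16 15 10] head=0 tail=2 count=2
After op 10 (read()): arr=[16 15 10] head=1 tail=2 count=1
After op 11 (read()): arr=[16 15 10] head=2 tail=2 count=0
After op 12 (write(19)): arr=[16 15 19] head=2 tail=0 count=1
After op 13 (write(17)): arr=[17 15 19] head=2 tail=1 count=2
After op 14 (write(9)): arr=[17 9 19] head=2 tail=2 count=3
After op 15 (write(11)): arr=[17 9 11] head=0 tail=0 count=3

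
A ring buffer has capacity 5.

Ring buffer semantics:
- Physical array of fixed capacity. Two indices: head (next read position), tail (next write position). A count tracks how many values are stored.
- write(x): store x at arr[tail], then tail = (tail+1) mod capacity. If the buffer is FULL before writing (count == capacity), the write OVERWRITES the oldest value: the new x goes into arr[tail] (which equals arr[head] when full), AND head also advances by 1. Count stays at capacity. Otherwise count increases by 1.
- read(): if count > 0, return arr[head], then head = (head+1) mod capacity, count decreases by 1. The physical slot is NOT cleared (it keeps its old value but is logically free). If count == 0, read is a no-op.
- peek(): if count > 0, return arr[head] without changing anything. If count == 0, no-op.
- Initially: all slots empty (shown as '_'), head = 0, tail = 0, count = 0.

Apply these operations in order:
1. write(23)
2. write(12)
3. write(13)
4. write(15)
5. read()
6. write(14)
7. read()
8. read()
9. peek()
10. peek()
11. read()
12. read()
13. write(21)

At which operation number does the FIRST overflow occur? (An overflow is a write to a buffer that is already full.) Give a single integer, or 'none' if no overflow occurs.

After op 1 (write(23)): arr=[23 _ _ _ _] head=0 tail=1 count=1
After op 2 (write(12)): arr=[23 12 _ _ _] head=0 tail=2 count=2
After op 3 (write(13)): arr=[23 12 13 _ _] head=0 tail=3 count=3
After op 4 (write(15)): arr=[23 12 13 15 _] head=0 tail=4 count=4
After op 5 (read()): arr=[23 12 13 15 _] head=1 tail=4 count=3
After op 6 (write(14)): arr=[23 12 13 15 14] head=1 tail=0 count=4
After op 7 (read()): arr=[23 12 13 15 14] head=2 tail=0 count=3
After op 8 (read()): arr=[23 12 13 15 14] head=3 tail=0 count=2
After op 9 (peek()): arr=[23 12 13 15 14] head=3 tail=0 count=2
After op 10 (peek()): arr=[23 12 13 15 14] head=3 tail=0 count=2
After op 11 (read()): arr=[23 12 13 15 14] head=4 tail=0 count=1
After op 12 (read()): arr=[23 12 13 15 14] head=0 tail=0 count=0
After op 13 (write(21)): arr=[21 12 13 15 14] head=0 tail=1 count=1

Answer: none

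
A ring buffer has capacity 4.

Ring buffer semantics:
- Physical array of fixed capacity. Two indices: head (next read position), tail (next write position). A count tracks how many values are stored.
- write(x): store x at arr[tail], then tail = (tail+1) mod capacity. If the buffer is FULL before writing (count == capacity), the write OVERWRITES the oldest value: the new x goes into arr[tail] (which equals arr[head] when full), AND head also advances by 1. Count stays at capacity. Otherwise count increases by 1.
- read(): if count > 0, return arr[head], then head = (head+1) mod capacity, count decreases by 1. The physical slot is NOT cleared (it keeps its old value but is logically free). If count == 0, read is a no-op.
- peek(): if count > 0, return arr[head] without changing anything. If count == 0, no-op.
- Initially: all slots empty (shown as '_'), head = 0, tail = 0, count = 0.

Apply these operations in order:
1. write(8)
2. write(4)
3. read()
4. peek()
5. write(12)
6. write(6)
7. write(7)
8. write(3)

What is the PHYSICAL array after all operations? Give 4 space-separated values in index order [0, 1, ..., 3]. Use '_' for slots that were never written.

After op 1 (write(8)): arr=[8 _ _ _] head=0 tail=1 count=1
After op 2 (write(4)): arr=[8 4 _ _] head=0 tail=2 count=2
After op 3 (read()): arr=[8 4 _ _] head=1 tail=2 count=1
After op 4 (peek()): arr=[8 4 _ _] head=1 tail=2 count=1
After op 5 (write(12)): arr=[8 4 12 _] head=1 tail=3 count=2
After op 6 (write(6)): arr=[8 4 12 6] head=1 tail=0 count=3
After op 7 (write(7)): arr=[7 4 12 6] head=1 tail=1 count=4
After op 8 (write(3)): arr=[7 3 12 6] head=2 tail=2 count=4

Answer: 7 3 12 6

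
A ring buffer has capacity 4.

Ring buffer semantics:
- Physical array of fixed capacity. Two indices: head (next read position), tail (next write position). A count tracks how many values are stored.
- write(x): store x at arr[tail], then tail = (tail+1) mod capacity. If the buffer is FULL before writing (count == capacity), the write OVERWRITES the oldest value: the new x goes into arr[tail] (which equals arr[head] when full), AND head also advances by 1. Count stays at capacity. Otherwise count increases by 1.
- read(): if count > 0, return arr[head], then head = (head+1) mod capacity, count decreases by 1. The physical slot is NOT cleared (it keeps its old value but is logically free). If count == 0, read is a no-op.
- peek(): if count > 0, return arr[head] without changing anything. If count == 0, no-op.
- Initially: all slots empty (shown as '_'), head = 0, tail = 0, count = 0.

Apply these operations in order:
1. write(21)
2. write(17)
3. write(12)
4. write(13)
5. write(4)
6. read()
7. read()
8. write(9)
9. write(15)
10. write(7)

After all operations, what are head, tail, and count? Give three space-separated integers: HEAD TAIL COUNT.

After op 1 (write(21)): arr=[21 _ _ _] head=0 tail=1 count=1
After op 2 (write(17)): arr=[21 17 _ _] head=0 tail=2 count=2
After op 3 (write(12)): arr=[21 17 12 _] head=0 tail=3 count=3
After op 4 (write(13)): arr=[21 17 12 13] head=0 tail=0 count=4
After op 5 (write(4)): arr=[4 17 12 13] head=1 tail=1 count=4
After op 6 (read()): arr=[4 17 12 13] head=2 tail=1 count=3
After op 7 (read()): arr=[4 17 12 13] head=3 tail=1 count=2
After op 8 (write(9)): arr=[4 9 12 13] head=3 tail=2 count=3
After op 9 (write(15)): arr=[4 9 15 13] head=3 tail=3 count=4
After op 10 (write(7)): arr=[4 9 15 7] head=0 tail=0 count=4

Answer: 0 0 4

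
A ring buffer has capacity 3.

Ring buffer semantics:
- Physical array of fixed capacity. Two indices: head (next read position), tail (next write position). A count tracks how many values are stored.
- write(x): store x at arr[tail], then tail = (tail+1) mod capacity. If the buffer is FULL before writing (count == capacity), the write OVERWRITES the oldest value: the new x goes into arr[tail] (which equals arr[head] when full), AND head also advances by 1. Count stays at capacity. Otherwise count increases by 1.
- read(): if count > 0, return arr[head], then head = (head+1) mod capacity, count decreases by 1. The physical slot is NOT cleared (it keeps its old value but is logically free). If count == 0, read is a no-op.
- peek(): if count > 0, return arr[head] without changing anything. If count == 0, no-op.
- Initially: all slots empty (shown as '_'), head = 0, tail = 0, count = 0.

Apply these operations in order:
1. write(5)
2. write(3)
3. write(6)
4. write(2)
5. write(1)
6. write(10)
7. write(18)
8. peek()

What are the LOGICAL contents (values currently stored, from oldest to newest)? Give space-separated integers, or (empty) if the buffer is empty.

After op 1 (write(5)): arr=[5 _ _] head=0 tail=1 count=1
After op 2 (write(3)): arr=[5 3 _] head=0 tail=2 count=2
After op 3 (write(6)): arr=[5 3 6] head=0 tail=0 count=3
After op 4 (write(2)): arr=[2 3 6] head=1 tail=1 count=3
After op 5 (write(1)): arr=[2 1 6] head=2 tail=2 count=3
After op 6 (write(10)): arr=[2 1 10] head=0 tail=0 count=3
After op 7 (write(18)): arr=[18 1 10] head=1 tail=1 count=3
After op 8 (peek()): arr=[18 1 10] head=1 tail=1 count=3

Answer: 1 10 18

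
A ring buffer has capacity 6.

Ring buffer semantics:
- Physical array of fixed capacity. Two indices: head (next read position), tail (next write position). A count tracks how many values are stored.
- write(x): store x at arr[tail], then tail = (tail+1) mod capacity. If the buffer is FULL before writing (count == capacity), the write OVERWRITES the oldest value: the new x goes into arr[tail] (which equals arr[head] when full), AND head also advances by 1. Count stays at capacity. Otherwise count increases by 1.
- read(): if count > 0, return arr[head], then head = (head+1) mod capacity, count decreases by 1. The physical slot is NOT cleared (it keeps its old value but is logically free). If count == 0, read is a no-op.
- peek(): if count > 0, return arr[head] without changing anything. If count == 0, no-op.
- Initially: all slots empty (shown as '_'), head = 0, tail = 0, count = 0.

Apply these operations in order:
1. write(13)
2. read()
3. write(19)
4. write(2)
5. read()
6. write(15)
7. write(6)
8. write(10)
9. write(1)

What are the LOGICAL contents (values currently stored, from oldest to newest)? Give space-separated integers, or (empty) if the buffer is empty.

After op 1 (write(13)): arr=[13 _ _ _ _ _] head=0 tail=1 count=1
After op 2 (read()): arr=[13 _ _ _ _ _] head=1 tail=1 count=0
After op 3 (write(19)): arr=[13 19 _ _ _ _] head=1 tail=2 count=1
After op 4 (write(2)): arr=[13 19 2 _ _ _] head=1 tail=3 count=2
After op 5 (read()): arr=[13 19 2 _ _ _] head=2 tail=3 count=1
After op 6 (write(15)): arr=[13 19 2 15 _ _] head=2 tail=4 count=2
After op 7 (write(6)): arr=[13 19 2 15 6 _] head=2 tail=5 count=3
After op 8 (write(10)): arr=[13 19 2 15 6 10] head=2 tail=0 count=4
After op 9 (write(1)): arr=[1 19 2 15 6 10] head=2 tail=1 count=5

Answer: 2 15 6 10 1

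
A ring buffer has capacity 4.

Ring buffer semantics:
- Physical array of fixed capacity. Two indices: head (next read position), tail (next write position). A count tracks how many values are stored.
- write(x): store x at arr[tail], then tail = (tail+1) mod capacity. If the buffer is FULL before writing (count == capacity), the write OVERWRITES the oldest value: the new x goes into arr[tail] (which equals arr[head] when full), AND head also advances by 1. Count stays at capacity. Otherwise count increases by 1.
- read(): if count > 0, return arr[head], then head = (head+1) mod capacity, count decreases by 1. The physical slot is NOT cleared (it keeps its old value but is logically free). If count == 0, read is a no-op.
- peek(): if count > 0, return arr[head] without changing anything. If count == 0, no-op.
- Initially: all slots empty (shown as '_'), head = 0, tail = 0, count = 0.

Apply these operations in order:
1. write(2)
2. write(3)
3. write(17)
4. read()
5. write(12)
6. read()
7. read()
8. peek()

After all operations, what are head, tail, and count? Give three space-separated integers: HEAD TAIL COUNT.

After op 1 (write(2)): arr=[2 _ _ _] head=0 tail=1 count=1
After op 2 (write(3)): arr=[2 3 _ _] head=0 tail=2 count=2
After op 3 (write(17)): arr=[2 3 17 _] head=0 tail=3 count=3
After op 4 (read()): arr=[2 3 17 _] head=1 tail=3 count=2
After op 5 (write(12)): arr=[2 3 17 12] head=1 tail=0 count=3
After op 6 (read()): arr=[2 3 17 12] head=2 tail=0 count=2
After op 7 (read()): arr=[2 3 17 12] head=3 tail=0 count=1
After op 8 (peek()): arr=[2 3 17 12] head=3 tail=0 count=1

Answer: 3 0 1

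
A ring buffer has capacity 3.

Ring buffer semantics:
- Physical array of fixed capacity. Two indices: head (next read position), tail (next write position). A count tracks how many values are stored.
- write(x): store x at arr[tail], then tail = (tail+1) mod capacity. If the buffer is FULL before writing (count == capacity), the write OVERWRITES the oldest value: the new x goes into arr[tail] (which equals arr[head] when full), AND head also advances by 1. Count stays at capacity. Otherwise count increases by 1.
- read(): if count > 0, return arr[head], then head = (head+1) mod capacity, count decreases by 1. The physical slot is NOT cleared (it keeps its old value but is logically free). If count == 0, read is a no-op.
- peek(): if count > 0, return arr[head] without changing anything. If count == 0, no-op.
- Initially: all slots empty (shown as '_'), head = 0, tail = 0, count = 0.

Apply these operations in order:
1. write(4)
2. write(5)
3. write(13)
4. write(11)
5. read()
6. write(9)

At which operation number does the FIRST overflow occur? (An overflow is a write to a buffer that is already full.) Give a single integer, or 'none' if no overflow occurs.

After op 1 (write(4)): arr=[4 _ _] head=0 tail=1 count=1
After op 2 (write(5)): arr=[4 5 _] head=0 tail=2 count=2
After op 3 (write(13)): arr=[4 5 13] head=0 tail=0 count=3
After op 4 (write(11)): arr=[11 5 13] head=1 tail=1 count=3
After op 5 (read()): arr=[11 5 13] head=2 tail=1 count=2
After op 6 (write(9)): arr=[11 9 13] head=2 tail=2 count=3

Answer: 4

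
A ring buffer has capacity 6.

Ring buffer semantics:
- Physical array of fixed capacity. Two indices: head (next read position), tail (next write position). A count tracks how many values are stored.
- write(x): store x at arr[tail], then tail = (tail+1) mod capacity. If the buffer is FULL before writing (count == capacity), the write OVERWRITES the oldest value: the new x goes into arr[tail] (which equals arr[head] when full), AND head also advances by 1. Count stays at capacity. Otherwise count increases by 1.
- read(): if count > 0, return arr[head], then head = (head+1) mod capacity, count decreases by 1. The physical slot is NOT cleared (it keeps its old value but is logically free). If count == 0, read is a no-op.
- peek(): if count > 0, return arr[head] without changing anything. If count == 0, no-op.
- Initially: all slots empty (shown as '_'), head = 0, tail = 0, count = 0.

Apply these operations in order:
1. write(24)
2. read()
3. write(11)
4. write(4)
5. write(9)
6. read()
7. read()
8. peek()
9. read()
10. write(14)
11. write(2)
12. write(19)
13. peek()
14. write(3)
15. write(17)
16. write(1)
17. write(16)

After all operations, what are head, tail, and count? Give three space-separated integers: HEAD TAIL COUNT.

After op 1 (write(24)): arr=[24 _ _ _ _ _] head=0 tail=1 count=1
After op 2 (read()): arr=[24 _ _ _ _ _] head=1 tail=1 count=0
After op 3 (write(11)): arr=[24 11 _ _ _ _] head=1 tail=2 count=1
After op 4 (write(4)): arr=[24 11 4 _ _ _] head=1 tail=3 count=2
After op 5 (write(9)): arr=[24 11 4 9 _ _] head=1 tail=4 count=3
After op 6 (read()): arr=[24 11 4 9 _ _] head=2 tail=4 count=2
After op 7 (read()): arr=[24 11 4 9 _ _] head=3 tail=4 count=1
After op 8 (peek()): arr=[24 11 4 9 _ _] head=3 tail=4 count=1
After op 9 (read()): arr=[24 11 4 9 _ _] head=4 tail=4 count=0
After op 10 (write(14)): arr=[24 11 4 9 14 _] head=4 tail=5 count=1
After op 11 (write(2)): arr=[24 11 4 9 14 2] head=4 tail=0 count=2
After op 12 (write(19)): arr=[19 11 4 9 14 2] head=4 tail=1 count=3
After op 13 (peek()): arr=[19 11 4 9 14 2] head=4 tail=1 count=3
After op 14 (write(3)): arr=[19 3 4 9 14 2] head=4 tail=2 count=4
After op 15 (write(17)): arr=[19 3 17 9 14 2] head=4 tail=3 count=5
After op 16 (write(1)): arr=[19 3 17 1 14 2] head=4 tail=4 count=6
After op 17 (write(16)): arr=[19 3 17 1 16 2] head=5 tail=5 count=6

Answer: 5 5 6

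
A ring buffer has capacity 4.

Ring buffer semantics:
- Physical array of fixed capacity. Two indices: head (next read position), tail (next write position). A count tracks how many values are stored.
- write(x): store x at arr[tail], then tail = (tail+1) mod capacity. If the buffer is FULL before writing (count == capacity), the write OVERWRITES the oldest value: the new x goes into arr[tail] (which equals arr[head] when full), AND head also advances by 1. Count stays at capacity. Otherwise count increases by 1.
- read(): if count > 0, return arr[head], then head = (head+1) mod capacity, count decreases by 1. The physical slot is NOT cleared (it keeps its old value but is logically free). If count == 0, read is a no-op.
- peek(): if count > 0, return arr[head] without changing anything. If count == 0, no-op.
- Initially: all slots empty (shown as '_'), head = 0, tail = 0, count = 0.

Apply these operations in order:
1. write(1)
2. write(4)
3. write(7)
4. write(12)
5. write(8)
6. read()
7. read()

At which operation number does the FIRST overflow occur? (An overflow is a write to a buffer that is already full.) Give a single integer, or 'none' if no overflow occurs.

Answer: 5

Derivation:
After op 1 (write(1)): arr=[1 _ _ _] head=0 tail=1 count=1
After op 2 (write(4)): arr=[1 4 _ _] head=0 tail=2 count=2
After op 3 (write(7)): arr=[1 4 7 _] head=0 tail=3 count=3
After op 4 (write(12)): arr=[1 4 7 12] head=0 tail=0 count=4
After op 5 (write(8)): arr=[8 4 7 12] head=1 tail=1 count=4
After op 6 (read()): arr=[8 4 7 12] head=2 tail=1 count=3
After op 7 (read()): arr=[8 4 7 12] head=3 tail=1 count=2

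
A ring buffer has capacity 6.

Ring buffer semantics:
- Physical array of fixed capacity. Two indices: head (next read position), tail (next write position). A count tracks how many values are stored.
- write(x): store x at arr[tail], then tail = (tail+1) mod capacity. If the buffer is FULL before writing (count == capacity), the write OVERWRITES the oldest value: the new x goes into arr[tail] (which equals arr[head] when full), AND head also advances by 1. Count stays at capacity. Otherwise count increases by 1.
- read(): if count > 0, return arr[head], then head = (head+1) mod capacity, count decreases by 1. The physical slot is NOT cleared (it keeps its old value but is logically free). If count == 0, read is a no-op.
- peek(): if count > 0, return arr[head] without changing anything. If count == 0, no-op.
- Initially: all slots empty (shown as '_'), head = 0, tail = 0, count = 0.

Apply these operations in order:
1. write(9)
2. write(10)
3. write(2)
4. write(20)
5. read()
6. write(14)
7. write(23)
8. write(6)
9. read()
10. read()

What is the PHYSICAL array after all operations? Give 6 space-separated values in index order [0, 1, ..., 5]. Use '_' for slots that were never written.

After op 1 (write(9)): arr=[9 _ _ _ _ _] head=0 tail=1 count=1
After op 2 (write(10)): arr=[9 10 _ _ _ _] head=0 tail=2 count=2
After op 3 (write(2)): arr=[9 10 2 _ _ _] head=0 tail=3 count=3
After op 4 (write(20)): arr=[9 10 2 20 _ _] head=0 tail=4 count=4
After op 5 (read()): arr=[9 10 2 20 _ _] head=1 tail=4 count=3
After op 6 (write(14)): arr=[9 10 2 20 14 _] head=1 tail=5 count=4
After op 7 (write(23)): arr=[9 10 2 20 14 23] head=1 tail=0 count=5
After op 8 (write(6)): arr=[6 10 2 20 14 23] head=1 tail=1 count=6
After op 9 (read()): arr=[6 10 2 20 14 23] head=2 tail=1 count=5
After op 10 (read()): arr=[6 10 2 20 14 23] head=3 tail=1 count=4

Answer: 6 10 2 20 14 23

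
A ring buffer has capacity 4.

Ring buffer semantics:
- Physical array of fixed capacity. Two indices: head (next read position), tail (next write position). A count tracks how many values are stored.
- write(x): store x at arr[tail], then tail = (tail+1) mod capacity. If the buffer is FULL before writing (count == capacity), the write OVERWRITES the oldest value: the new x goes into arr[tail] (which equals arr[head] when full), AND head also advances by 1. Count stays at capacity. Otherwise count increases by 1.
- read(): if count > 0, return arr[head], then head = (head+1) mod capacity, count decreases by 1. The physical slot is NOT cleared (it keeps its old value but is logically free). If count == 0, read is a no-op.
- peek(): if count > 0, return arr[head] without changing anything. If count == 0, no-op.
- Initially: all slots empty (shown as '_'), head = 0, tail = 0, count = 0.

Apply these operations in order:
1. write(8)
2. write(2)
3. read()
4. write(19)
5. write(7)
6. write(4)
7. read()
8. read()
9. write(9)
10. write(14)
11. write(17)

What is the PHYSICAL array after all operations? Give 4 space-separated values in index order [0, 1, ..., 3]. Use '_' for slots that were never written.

Answer: 4 9 14 17

Derivation:
After op 1 (write(8)): arr=[8 _ _ _] head=0 tail=1 count=1
After op 2 (write(2)): arr=[8 2 _ _] head=0 tail=2 count=2
After op 3 (read()): arr=[8 2 _ _] head=1 tail=2 count=1
After op 4 (write(19)): arr=[8 2 19 _] head=1 tail=3 count=2
After op 5 (write(7)): arr=[8 2 19 7] head=1 tail=0 count=3
After op 6 (write(4)): arr=[4 2 19 7] head=1 tail=1 count=4
After op 7 (read()): arr=[4 2 19 7] head=2 tail=1 count=3
After op 8 (read()): arr=[4 2 19 7] head=3 tail=1 count=2
After op 9 (write(9)): arr=[4 9 19 7] head=3 tail=2 count=3
After op 10 (write(14)): arr=[4 9 14 7] head=3 tail=3 count=4
After op 11 (write(17)): arr=[4 9 14 17] head=0 tail=0 count=4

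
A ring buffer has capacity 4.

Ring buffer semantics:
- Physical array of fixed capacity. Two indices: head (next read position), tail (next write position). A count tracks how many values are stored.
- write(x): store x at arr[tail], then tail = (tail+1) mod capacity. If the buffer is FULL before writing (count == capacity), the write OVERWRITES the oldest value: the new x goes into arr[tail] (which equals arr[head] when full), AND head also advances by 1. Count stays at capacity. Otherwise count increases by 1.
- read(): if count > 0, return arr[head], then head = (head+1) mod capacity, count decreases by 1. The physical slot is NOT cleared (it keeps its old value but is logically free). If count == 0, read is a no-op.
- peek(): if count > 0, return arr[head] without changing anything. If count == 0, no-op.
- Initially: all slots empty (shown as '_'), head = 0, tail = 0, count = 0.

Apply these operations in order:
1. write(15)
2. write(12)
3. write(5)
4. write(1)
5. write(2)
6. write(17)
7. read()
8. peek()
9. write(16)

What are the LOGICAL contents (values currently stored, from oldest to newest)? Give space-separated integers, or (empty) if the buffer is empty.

Answer: 1 2 17 16

Derivation:
After op 1 (write(15)): arr=[15 _ _ _] head=0 tail=1 count=1
After op 2 (write(12)): arr=[15 12 _ _] head=0 tail=2 count=2
After op 3 (write(5)): arr=[15 12 5 _] head=0 tail=3 count=3
After op 4 (write(1)): arr=[15 12 5 1] head=0 tail=0 count=4
After op 5 (write(2)): arr=[2 12 5 1] head=1 tail=1 count=4
After op 6 (write(17)): arr=[2 17 5 1] head=2 tail=2 count=4
After op 7 (read()): arr=[2 17 5 1] head=3 tail=2 count=3
After op 8 (peek()): arr=[2 17 5 1] head=3 tail=2 count=3
After op 9 (write(16)): arr=[2 17 16 1] head=3 tail=3 count=4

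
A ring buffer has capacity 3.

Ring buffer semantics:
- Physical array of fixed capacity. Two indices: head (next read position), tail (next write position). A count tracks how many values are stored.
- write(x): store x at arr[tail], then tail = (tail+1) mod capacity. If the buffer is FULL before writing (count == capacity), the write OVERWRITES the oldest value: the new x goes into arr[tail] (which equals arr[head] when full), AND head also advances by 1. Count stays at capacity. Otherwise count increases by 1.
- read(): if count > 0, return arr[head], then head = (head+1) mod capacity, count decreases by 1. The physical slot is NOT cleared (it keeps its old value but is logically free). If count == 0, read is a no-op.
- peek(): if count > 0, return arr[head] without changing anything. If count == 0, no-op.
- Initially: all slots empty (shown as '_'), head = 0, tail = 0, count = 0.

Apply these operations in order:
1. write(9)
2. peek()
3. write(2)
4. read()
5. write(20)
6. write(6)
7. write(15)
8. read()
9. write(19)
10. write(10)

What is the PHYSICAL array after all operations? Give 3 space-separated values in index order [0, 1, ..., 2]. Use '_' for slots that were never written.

Answer: 10 15 19

Derivation:
After op 1 (write(9)): arr=[9 _ _] head=0 tail=1 count=1
After op 2 (peek()): arr=[9 _ _] head=0 tail=1 count=1
After op 3 (write(2)): arr=[9 2 _] head=0 tail=2 count=2
After op 4 (read()): arr=[9 2 _] head=1 tail=2 count=1
After op 5 (write(20)): arr=[9 2 20] head=1 tail=0 count=2
After op 6 (write(6)): arr=[6 2 20] head=1 tail=1 count=3
After op 7 (write(15)): arr=[6 15 20] head=2 tail=2 count=3
After op 8 (read()): arr=[6 15 20] head=0 tail=2 count=2
After op 9 (write(19)): arr=[6 15 19] head=0 tail=0 count=3
After op 10 (write(10)): arr=[10 15 19] head=1 tail=1 count=3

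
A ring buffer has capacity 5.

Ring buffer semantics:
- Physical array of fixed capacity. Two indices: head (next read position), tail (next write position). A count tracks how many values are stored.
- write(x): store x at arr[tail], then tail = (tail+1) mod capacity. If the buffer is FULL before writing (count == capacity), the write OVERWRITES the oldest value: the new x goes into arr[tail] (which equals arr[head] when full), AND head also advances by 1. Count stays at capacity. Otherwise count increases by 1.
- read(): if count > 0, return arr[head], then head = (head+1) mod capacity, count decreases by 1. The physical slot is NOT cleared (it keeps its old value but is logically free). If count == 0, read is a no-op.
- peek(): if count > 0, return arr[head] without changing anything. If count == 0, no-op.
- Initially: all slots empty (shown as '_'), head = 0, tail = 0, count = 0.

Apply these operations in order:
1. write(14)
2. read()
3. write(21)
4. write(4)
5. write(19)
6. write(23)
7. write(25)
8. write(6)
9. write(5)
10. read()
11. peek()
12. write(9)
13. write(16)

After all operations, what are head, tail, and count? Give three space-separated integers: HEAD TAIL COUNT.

After op 1 (write(14)): arr=[14 _ _ _ _] head=0 tail=1 count=1
After op 2 (read()): arr=[14 _ _ _ _] head=1 tail=1 count=0
After op 3 (write(21)): arr=[14 21 _ _ _] head=1 tail=2 count=1
After op 4 (write(4)): arr=[14 21 4 _ _] head=1 tail=3 count=2
After op 5 (write(19)): arr=[14 21 4 19 _] head=1 tail=4 count=3
After op 6 (write(23)): arr=[14 21 4 19 23] head=1 tail=0 count=4
After op 7 (write(25)): arr=[25 21 4 19 23] head=1 tail=1 count=5
After op 8 (write(6)): arr=[25 6 4 19 23] head=2 tail=2 count=5
After op 9 (write(5)): arr=[25 6 5 19 23] head=3 tail=3 count=5
After op 10 (read()): arr=[25 6 5 19 23] head=4 tail=3 count=4
After op 11 (peek()): arr=[25 6 5 19 23] head=4 tail=3 count=4
After op 12 (write(9)): arr=[25 6 5 9 23] head=4 tail=4 count=5
After op 13 (write(16)): arr=[25 6 5 9 16] head=0 tail=0 count=5

Answer: 0 0 5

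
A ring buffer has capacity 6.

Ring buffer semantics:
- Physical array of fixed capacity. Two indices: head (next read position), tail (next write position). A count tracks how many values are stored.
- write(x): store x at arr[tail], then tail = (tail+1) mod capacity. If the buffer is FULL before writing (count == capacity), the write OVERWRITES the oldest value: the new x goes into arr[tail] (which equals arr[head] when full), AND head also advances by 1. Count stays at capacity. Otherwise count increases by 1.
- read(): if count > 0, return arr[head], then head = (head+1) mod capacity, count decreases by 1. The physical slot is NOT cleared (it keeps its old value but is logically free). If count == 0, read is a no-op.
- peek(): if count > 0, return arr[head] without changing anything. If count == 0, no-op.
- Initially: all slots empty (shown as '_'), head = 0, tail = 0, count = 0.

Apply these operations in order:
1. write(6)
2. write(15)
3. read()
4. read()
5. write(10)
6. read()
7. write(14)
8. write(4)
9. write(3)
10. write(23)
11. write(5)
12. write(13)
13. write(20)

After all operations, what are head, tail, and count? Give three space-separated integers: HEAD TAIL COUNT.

After op 1 (write(6)): arr=[6 _ _ _ _ _] head=0 tail=1 count=1
After op 2 (write(15)): arr=[6 15 _ _ _ _] head=0 tail=2 count=2
After op 3 (read()): arr=[6 15 _ _ _ _] head=1 tail=2 count=1
After op 4 (read()): arr=[6 15 _ _ _ _] head=2 tail=2 count=0
After op 5 (write(10)): arr=[6 15 10 _ _ _] head=2 tail=3 count=1
After op 6 (read()): arr=[6 15 10 _ _ _] head=3 tail=3 count=0
After op 7 (write(14)): arr=[6 15 10 14 _ _] head=3 tail=4 count=1
After op 8 (write(4)): arr=[6 15 10 14 4 _] head=3 tail=5 count=2
After op 9 (write(3)): arr=[6 15 10 14 4 3] head=3 tail=0 count=3
After op 10 (write(23)): arr=[23 15 10 14 4 3] head=3 tail=1 count=4
After op 11 (write(5)): arr=[23 5 10 14 4 3] head=3 tail=2 count=5
After op 12 (write(13)): arr=[23 5 13 14 4 3] head=3 tail=3 count=6
After op 13 (write(20)): arr=[23 5 13 20 4 3] head=4 tail=4 count=6

Answer: 4 4 6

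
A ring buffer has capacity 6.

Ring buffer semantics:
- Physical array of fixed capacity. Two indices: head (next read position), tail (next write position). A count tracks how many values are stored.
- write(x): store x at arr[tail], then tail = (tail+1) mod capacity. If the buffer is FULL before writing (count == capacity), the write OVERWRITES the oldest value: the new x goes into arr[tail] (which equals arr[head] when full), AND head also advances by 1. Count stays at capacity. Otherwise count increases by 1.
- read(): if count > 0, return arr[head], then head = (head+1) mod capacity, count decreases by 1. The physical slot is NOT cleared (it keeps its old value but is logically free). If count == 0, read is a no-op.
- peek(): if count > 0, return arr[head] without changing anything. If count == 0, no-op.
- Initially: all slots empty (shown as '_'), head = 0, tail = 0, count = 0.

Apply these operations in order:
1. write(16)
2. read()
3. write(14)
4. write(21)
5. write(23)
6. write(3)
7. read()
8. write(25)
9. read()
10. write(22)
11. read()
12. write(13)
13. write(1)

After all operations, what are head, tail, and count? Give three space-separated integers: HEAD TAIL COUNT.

After op 1 (write(16)): arr=[16 _ _ _ _ _] head=0 tail=1 count=1
After op 2 (read()): arr=[16 _ _ _ _ _] head=1 tail=1 count=0
After op 3 (write(14)): arr=[16 14 _ _ _ _] head=1 tail=2 count=1
After op 4 (write(21)): arr=[16 14 21 _ _ _] head=1 tail=3 count=2
After op 5 (write(23)): arr=[16 14 21 23 _ _] head=1 tail=4 count=3
After op 6 (write(3)): arr=[16 14 21 23 3 _] head=1 tail=5 count=4
After op 7 (read()): arr=[16 14 21 23 3 _] head=2 tail=5 count=3
After op 8 (write(25)): arr=[16 14 21 23 3 25] head=2 tail=0 count=4
After op 9 (read()): arr=[16 14 21 23 3 25] head=3 tail=0 count=3
After op 10 (write(22)): arr=[22 14 21 23 3 25] head=3 tail=1 count=4
After op 11 (read()): arr=[22 14 21 23 3 25] head=4 tail=1 count=3
After op 12 (write(13)): arr=[22 13 21 23 3 25] head=4 tail=2 count=4
After op 13 (write(1)): arr=[22 13 1 23 3 25] head=4 tail=3 count=5

Answer: 4 3 5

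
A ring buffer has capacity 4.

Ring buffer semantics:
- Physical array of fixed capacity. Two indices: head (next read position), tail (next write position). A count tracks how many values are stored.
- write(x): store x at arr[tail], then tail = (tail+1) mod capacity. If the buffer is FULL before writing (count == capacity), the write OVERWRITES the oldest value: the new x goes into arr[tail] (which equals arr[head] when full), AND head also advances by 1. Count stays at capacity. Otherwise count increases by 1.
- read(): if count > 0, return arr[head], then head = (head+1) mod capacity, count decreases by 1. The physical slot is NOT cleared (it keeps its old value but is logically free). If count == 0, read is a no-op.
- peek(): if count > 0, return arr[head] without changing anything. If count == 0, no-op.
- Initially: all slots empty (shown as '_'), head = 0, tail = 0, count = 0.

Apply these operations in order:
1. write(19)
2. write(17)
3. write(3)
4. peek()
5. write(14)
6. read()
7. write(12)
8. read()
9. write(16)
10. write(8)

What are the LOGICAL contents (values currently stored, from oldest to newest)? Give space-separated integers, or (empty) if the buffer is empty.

Answer: 14 12 16 8

Derivation:
After op 1 (write(19)): arr=[19 _ _ _] head=0 tail=1 count=1
After op 2 (write(17)): arr=[19 17 _ _] head=0 tail=2 count=2
After op 3 (write(3)): arr=[19 17 3 _] head=0 tail=3 count=3
After op 4 (peek()): arr=[19 17 3 _] head=0 tail=3 count=3
After op 5 (write(14)): arr=[19 17 3 14] head=0 tail=0 count=4
After op 6 (read()): arr=[19 17 3 14] head=1 tail=0 count=3
After op 7 (write(12)): arr=[12 17 3 14] head=1 tail=1 count=4
After op 8 (read()): arr=[12 17 3 14] head=2 tail=1 count=3
After op 9 (write(16)): arr=[12 16 3 14] head=2 tail=2 count=4
After op 10 (write(8)): arr=[12 16 8 14] head=3 tail=3 count=4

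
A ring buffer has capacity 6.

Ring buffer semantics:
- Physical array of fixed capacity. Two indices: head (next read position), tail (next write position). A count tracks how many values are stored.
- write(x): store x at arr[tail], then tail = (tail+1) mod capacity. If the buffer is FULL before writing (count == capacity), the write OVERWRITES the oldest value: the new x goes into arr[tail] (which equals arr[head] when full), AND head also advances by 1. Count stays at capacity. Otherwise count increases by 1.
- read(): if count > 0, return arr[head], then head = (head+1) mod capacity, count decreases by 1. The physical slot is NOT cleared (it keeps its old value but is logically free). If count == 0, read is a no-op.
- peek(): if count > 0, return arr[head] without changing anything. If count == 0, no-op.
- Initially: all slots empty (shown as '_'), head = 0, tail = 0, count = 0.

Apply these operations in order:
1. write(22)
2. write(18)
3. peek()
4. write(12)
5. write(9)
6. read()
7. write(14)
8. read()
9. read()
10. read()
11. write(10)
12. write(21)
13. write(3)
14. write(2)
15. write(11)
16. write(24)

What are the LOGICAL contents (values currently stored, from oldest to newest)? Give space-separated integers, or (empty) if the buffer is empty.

After op 1 (write(22)): arr=[22 _ _ _ _ _] head=0 tail=1 count=1
After op 2 (write(18)): arr=[22 18 _ _ _ _] head=0 tail=2 count=2
After op 3 (peek()): arr=[22 18 _ _ _ _] head=0 tail=2 count=2
After op 4 (write(12)): arr=[22 18 12 _ _ _] head=0 tail=3 count=3
After op 5 (write(9)): arr=[22 18 12 9 _ _] head=0 tail=4 count=4
After op 6 (read()): arr=[22 18 12 9 _ _] head=1 tail=4 count=3
After op 7 (write(14)): arr=[22 18 12 9 14 _] head=1 tail=5 count=4
After op 8 (read()): arr=[22 18 12 9 14 _] head=2 tail=5 count=3
After op 9 (read()): arr=[22 18 12 9 14 _] head=3 tail=5 count=2
After op 10 (read()): arr=[22 18 12 9 14 _] head=4 tail=5 count=1
After op 11 (write(10)): arr=[22 18 12 9 14 10] head=4 tail=0 count=2
After op 12 (write(21)): arr=[21 18 12 9 14 10] head=4 tail=1 count=3
After op 13 (write(3)): arr=[21 3 12 9 14 10] head=4 tail=2 count=4
After op 14 (write(2)): arr=[21 3 2 9 14 10] head=4 tail=3 count=5
After op 15 (write(11)): arr=[21 3 2 11 14 10] head=4 tail=4 count=6
After op 16 (write(24)): arr=[21 3 2 11 24 10] head=5 tail=5 count=6

Answer: 10 21 3 2 11 24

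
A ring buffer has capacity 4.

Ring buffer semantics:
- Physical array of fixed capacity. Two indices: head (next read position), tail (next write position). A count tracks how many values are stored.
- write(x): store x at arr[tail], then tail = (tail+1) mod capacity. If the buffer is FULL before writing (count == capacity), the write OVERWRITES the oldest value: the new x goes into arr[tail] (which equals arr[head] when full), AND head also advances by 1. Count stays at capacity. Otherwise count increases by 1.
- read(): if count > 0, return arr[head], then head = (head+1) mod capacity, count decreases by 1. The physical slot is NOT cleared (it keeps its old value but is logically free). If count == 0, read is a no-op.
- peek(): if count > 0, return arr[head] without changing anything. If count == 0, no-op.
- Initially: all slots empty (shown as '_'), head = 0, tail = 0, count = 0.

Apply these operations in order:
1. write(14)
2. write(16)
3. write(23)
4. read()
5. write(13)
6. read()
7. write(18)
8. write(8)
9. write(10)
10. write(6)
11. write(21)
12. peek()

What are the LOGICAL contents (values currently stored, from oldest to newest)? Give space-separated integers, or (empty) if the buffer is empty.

Answer: 8 10 6 21

Derivation:
After op 1 (write(14)): arr=[14 _ _ _] head=0 tail=1 count=1
After op 2 (write(16)): arr=[14 16 _ _] head=0 tail=2 count=2
After op 3 (write(23)): arr=[14 16 23 _] head=0 tail=3 count=3
After op 4 (read()): arr=[14 16 23 _] head=1 tail=3 count=2
After op 5 (write(13)): arr=[14 16 23 13] head=1 tail=0 count=3
After op 6 (read()): arr=[14 16 23 13] head=2 tail=0 count=2
After op 7 (write(18)): arr=[18 16 23 13] head=2 tail=1 count=3
After op 8 (write(8)): arr=[18 8 23 13] head=2 tail=2 count=4
After op 9 (write(10)): arr=[18 8 10 13] head=3 tail=3 count=4
After op 10 (write(6)): arr=[18 8 10 6] head=0 tail=0 count=4
After op 11 (write(21)): arr=[21 8 10 6] head=1 tail=1 count=4
After op 12 (peek()): arr=[21 8 10 6] head=1 tail=1 count=4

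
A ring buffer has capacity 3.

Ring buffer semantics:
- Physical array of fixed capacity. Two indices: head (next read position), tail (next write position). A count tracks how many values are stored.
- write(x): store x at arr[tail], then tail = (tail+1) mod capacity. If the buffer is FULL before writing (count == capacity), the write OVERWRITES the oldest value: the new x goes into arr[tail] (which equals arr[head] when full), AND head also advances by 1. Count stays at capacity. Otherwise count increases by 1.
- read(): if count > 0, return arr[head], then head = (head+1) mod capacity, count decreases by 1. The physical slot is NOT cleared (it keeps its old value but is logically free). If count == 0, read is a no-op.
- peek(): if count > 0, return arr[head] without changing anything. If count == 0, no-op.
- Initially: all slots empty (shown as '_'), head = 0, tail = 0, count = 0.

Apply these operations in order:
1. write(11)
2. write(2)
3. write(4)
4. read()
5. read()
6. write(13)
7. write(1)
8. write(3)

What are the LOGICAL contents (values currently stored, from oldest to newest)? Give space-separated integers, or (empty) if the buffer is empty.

After op 1 (write(11)): arr=[11 _ _] head=0 tail=1 count=1
After op 2 (write(2)): arr=[11 2 _] head=0 tail=2 count=2
After op 3 (write(4)): arr=[11 2 4] head=0 tail=0 count=3
After op 4 (read()): arr=[11 2 4] head=1 tail=0 count=2
After op 5 (read()): arr=[11 2 4] head=2 tail=0 count=1
After op 6 (write(13)): arr=[13 2 4] head=2 tail=1 count=2
After op 7 (write(1)): arr=[13 1 4] head=2 tail=2 count=3
After op 8 (write(3)): arr=[13 1 3] head=0 tail=0 count=3

Answer: 13 1 3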